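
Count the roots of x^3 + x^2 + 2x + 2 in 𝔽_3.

Write h(x) = x^3 + x^2 + 2x + 2.
Evaluate at each of the 3 elements of 𝔽_3:
h(0) = 2; h(1) = 0 → root; h(2) = 0 → root.
Roots: {1, 2}.

2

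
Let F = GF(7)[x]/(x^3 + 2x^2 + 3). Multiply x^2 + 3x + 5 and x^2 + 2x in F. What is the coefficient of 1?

Multiply in GF(7)[x]: (x^2 + 3x + 5)·(x^2 + 2x) = x^4 + 5x^3 + 4x^2 + 3x.
Reduce using x^3 ≡ 5x^2 + 4 (mod x^3 + 2x^2 + 3).
Reduced: 5x^2 + 5.

5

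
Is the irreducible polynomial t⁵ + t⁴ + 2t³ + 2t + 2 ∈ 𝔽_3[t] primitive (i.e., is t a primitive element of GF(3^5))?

No

Write f(t) = t⁵ + t⁴ + 2t³ + 2t + 2.
|GF(3^5)^×| = 3^5 − 1 = 242. Prime factorization: 242 = 2·11^2.
f is primitive ⇔ t has order 242 in GF(3)[t]/(f), i.e. t^(242/q) ≠ 1 for each prime q | 242.
t^(121) mod f = 1
t^(22) mod f = t⁴ + 2t.
Since t^(121) = 1, the order of t divides 121 < 242; not primitive.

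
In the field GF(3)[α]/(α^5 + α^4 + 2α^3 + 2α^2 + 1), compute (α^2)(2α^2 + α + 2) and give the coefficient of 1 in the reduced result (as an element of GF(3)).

Multiply in GF(3)[α]: (α^2)·(2α^2 + α + 2) = 2α^4 + α^3 + 2α^2.
Reduced: 2α^4 + α^3 + 2α^2.

0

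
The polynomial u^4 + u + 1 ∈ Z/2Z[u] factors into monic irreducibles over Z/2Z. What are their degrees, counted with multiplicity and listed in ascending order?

Write f(u) = u^4 + u + 1.
Roots in Z/2Z: f(0) = 1; f(1) = 1.
Complete factorization: f(u) = (u^4 + u + 1).
Factor degrees with multiplicity: 4 = 4.

4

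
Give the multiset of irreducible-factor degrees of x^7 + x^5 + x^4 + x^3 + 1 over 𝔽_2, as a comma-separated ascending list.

Write g(x) = x^7 + x^5 + x^4 + x^3 + 1.
Roots in 𝔽_2: g(0) = 1; g(1) = 1.
Complete factorization: g(x) = (x^7 + x^5 + x^4 + x^3 + 1).
Factor degrees with multiplicity: 7 = 7.

7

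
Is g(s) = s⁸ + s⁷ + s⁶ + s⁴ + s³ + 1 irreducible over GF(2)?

Check for roots in GF(2): g(0) = 1; g(1) = 0 → root.
g(1) = 0, so (s − 1) divides g(s); g is reducible.

No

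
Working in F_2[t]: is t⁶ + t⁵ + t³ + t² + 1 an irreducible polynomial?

Write g(t) = t⁶ + t⁵ + t³ + t² + 1.
Check for roots in F_2: g(0) = 1; g(1) = 1.
No roots, so no linear factors.
Monic irreducibles of degree 2 over GF(2): t² + t + 1.
None of them divide g (all give nonzero remainder).
Monic irreducibles of degree 3 over GF(2): t³ + t + 1, t³ + t² + 1.
None of them divide g (all give nonzero remainder).
No irreducible factor of degree ≤ 3 exists, so g is irreducible over GF(2).

Yes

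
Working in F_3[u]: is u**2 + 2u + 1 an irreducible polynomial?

No

Write f(u) = u**2 + 2u + 1.
Check for roots in F_3: f(0) = 1; f(1) = 1; f(2) = 0 → root.
f(2) = 0, so (u − 2) divides f(u); f is reducible.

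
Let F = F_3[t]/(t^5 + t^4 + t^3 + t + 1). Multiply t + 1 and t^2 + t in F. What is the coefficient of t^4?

Multiply in F_3[t]: (t + 1)·(t^2 + t) = t^3 + 2t^2 + t.
Reduced: t^3 + 2t^2 + t.

0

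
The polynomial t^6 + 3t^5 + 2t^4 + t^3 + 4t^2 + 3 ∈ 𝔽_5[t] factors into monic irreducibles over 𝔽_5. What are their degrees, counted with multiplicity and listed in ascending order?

Write f(t) = t^6 + 3t^5 + 2t^4 + t^3 + 4t^2 + 3.
Roots in 𝔽_5: f(0) = 3; f(1) = 4; f(2) = 4; f(3) = 1; f(4) = 1.
Complete factorization: f(t) = (t^2 + 2)·(t^4 + 3t^3 + 4).
Factor degrees with multiplicity: 2 + 4 = 6.

2, 4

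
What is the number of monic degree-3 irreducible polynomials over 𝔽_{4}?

x^(4^3) − x is the product of all monic irreducibles of degree dividing 3; Möbius inversion gives N = (1/3) Σ μ(3/d)·4^d.
Divisors of 3: 1, 3; μ(3/d) for each: -1, 1.
Σ = − 4^1 + 4^3 = 60.
N = 60/3 = 20.

20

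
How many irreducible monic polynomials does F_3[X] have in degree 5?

By the necklace-counting formula, N_3(5) = (1/5) Σ_{d|5} μ(5/d)·3^d.
Divisors of 5: 1, 5; μ(5/d) for each: -1, 1.
Σ = − 3^1 + 3^5 = 240.
N = 240/5 = 48.

48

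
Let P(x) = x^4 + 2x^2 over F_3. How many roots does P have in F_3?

Evaluate at each of the 3 elements of F_3:
P(0) = 0 → root; P(1) = 0 → root; P(2) = 0 → root.
Roots: {0, 1, 2}.

3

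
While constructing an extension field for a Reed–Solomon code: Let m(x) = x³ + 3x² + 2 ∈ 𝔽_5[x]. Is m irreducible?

Yes

Check for roots in 𝔽_5: m(0) = 2; m(1) = 1; m(2) = 2; m(3) = 1; m(4) = 4.
No roots. A degree-3 polynomial over a field with no linear factor is irreducible.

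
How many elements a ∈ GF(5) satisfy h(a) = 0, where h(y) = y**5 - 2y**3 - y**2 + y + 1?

Evaluate at each of the 5 elements of GF(5):
h(0) = 1; h(1) = 0 → root; h(2) = 0 → root; h(3) = 4; h(4) = 0 → root.
Roots: {1, 2, 4}.

3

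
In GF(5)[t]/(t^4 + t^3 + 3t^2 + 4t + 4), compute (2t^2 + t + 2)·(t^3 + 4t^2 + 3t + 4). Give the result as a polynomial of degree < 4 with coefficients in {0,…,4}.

Multiply in GF(5)[t]: (2t^2 + t + 2)·(t^3 + 4t^2 + 3t + 4) = 2t^5 + 4t^4 + 2t^3 + 4t^2 + 3.
Reduce using t^4 ≡ 4t^3 + 2t^2 + t + 1 (mod t^4 + t^3 + 3t^2 + 4t + 4).
Reduced: 4t^3 + 4t.

4t^3 + 4t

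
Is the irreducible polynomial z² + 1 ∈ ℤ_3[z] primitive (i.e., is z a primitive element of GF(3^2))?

No

Write f(z) = z² + 1.
|GF(3^2)^×| = 3^2 − 1 = 8. Prime factorization: 8 = 2^3.
f is primitive ⇔ z has order 8 in GF(3)[z]/(f), i.e. z^(8/q) ≠ 1 for each prime q | 8.
z^(4) mod f = 1
Since z^(4) = 1, the order of z divides 4 < 8; not primitive.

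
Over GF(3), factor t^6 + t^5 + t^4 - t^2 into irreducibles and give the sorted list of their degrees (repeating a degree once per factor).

1, 1, 1, 1, 2

Write f(t) = t^6 + t^5 + t^4 - t^2.
Roots in GF(3): f(0) = 0 → root; f(1) = 2; f(2) = 0 → root.
Linear factors from roots: (t), (t + 1).
Complete factorization: f(t) = (t)^2·(t + 1)^2·(t^2 - t - 1).
Factor degrees with multiplicity: 1 + 1 + 1 + 1 + 2 = 6.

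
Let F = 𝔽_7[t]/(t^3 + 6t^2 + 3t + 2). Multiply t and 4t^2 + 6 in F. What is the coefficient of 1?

6

Multiply in 𝔽_7[t]: (t)·(4t^2 + 6) = 4t^3 + 6t.
Reduce using t^3 ≡ t^2 + 4t + 5 (mod t^3 + 6t^2 + 3t + 2).
Reduced: 4t^2 + t + 6.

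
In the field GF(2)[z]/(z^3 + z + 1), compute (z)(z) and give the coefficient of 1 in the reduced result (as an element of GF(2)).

0

Multiply in GF(2)[z]: (z)·(z) = z^2.
Reduced: z^2.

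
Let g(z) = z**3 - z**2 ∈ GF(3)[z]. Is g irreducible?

Check for roots in GF(3): g(0) = 0 → root; g(1) = 0 → root; g(2) = 1.
g(0) = 0, so (z) divides g(z); g is reducible.

No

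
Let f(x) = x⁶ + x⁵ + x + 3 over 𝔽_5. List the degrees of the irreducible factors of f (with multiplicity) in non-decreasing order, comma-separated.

2, 2, 2

Roots in 𝔽_5: f(0) = 3; f(1) = 1; f(2) = 1; f(3) = 3; f(4) = 2.
Complete factorization: f(x) = (x² + 2)·(x² + 2x + 4)·(x² + 4x + 1).
Factor degrees with multiplicity: 2 + 2 + 2 = 6.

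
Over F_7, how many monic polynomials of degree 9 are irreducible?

4483696

By the necklace-counting formula, N_7(9) = (1/9) Σ_{d|9} μ(9/d)·7^d.
Divisors of 9: 1, 3, 9; μ(9/d) for each: 0, -1, 1.
Σ = − 7^3 + 7^9 = 40353264.
N = 40353264/9 = 4483696.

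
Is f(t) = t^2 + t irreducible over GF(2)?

No

Check for roots in GF(2): f(0) = 0 → root; f(1) = 0 → root.
f(0) = 0, so (t) divides f(t); f is reducible.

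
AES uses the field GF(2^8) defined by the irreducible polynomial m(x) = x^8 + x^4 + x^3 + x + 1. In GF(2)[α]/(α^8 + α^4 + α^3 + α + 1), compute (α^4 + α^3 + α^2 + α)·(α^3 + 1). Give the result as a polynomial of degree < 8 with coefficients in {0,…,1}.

α^7 + α^6 + α^5 + α^3 + α^2 + α

Multiply in GF(2)[α]: (α^4 + α^3 + α^2 + α)·(α^3 + 1) = α^7 + α^6 + α^5 + α^3 + α^2 + α.
Reduced: α^7 + α^6 + α^5 + α^3 + α^2 + α.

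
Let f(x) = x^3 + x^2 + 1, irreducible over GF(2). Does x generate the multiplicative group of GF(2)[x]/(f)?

Yes

|GF(2^3)^×| = 2^3 − 1 = 7. Prime factorization: 7 = 7.
f is primitive ⇔ x has order 7 in GF(2)[x]/(f), i.e. x^(7/q) ≠ 1 for each prime q | 7.
x^(1) mod f = x.
None equal 1, so x has full order 7; f is primitive.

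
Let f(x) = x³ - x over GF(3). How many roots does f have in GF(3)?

3

Evaluate at each of the 3 elements of GF(3):
f(0) = 0 → root; f(1) = 0 → root; f(2) = 0 → root.
Roots: {0, 1, 2}.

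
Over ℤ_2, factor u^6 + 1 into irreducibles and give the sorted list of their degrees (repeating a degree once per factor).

1, 1, 2, 2

Write f(u) = u^6 + 1.
Roots in ℤ_2: f(0) = 1; f(1) = 0 → root.
Linear factors from roots: (u + 1).
Complete factorization: f(u) = (u + 1)^2·(u^2 + u + 1)^2.
Factor degrees with multiplicity: 1 + 1 + 2 + 2 = 6.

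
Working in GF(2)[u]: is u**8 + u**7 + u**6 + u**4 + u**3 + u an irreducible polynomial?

Write h(u) = u**8 + u**7 + u**6 + u**4 + u**3 + u.
Check for roots in GF(2): h(0) = 0 → root; h(1) = 0 → root.
h(0) = 0, so (u) divides h(u); h is reducible.

No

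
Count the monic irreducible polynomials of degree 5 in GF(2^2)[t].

Gauss's count: N_{4}(5) = (1/5) Σ_{d|5} μ(5/d)·4^d.
Divisors of 5: 1, 5; μ(5/d) for each: -1, 1.
Σ = − 4^1 + 4^5 = 1020.
N = 1020/5 = 204.

204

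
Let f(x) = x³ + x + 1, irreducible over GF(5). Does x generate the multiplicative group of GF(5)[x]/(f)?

No

|GF(5^3)^×| = 5^3 − 1 = 124. Prime factorization: 124 = 2^2·31.
f is primitive ⇔ x has order 124 in GF(5)[x]/(f), i.e. x^(124/q) ≠ 1 for each prime q | 124.
x^(62) mod f = 1
x^(4) mod f = 4x² + 4x.
Since x^(62) = 1, the order of x divides 62 < 124; not primitive.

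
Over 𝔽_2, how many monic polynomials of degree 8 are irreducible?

By the necklace-counting formula, N_2(8) = (1/8) Σ_{d|8} μ(8/d)·2^d.
Divisors of 8: 1, 2, 4, 8; μ(8/d) for each: 0, 0, -1, 1.
Σ = − 2^4 + 2^8 = 240.
N = 240/8 = 30.

30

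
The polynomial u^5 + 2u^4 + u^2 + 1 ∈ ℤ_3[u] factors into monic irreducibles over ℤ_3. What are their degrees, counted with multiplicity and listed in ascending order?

1, 2, 2

Write g(u) = u^5 + 2u^4 + u^2 + 1.
Roots in ℤ_3: g(0) = 1; g(1) = 2; g(2) = 0 → root.
Linear factors from roots: (u + 1).
Complete factorization: g(u) = (u + 1)·(u^2 + 2u + 2)^2.
Factor degrees with multiplicity: 1 + 2 + 2 = 5.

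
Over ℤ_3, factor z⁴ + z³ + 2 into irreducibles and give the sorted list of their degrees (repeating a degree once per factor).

Write h(z) = z⁴ + z³ + 2.
Roots in ℤ_3: h(0) = 2; h(1) = 1; h(2) = 2.
Complete factorization: h(z) = (z⁴ + z³ + 2).
Factor degrees with multiplicity: 4 = 4.

4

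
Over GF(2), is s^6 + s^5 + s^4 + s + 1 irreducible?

Write f(s) = s^6 + s^5 + s^4 + s + 1.
Check for roots in GF(2): f(0) = 1; f(1) = 1.
No roots, so no linear factors.
Monic irreducibles of degree 2 over GF(2): s^2 + s + 1.
None of them divide f (all give nonzero remainder).
Monic irreducibles of degree 3 over GF(2): s^3 + s + 1, s^3 + s^2 + 1.
None of them divide f (all give nonzero remainder).
No irreducible factor of degree ≤ 3 exists, so f is irreducible over GF(2).

Yes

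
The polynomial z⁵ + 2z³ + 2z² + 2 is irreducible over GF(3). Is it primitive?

Write f(z) = z⁵ + 2z³ + 2z² + 2.
|GF(3^5)^×| = 3^5 − 1 = 242. Prime factorization: 242 = 2·11^2.
f is primitive ⇔ z has order 242 in GF(3)[z]/(f), i.e. z^(242/q) ≠ 1 for each prime q | 242.
z^(121) mod f = 1
z^(22) mod f = z² + z + 2.
Since z^(121) = 1, the order of z divides 121 < 242; not primitive.

No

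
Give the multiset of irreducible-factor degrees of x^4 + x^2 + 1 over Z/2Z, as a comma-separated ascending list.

Write f(x) = x^4 + x^2 + 1.
Roots in Z/2Z: f(0) = 1; f(1) = 1.
Complete factorization: f(x) = (x^2 + x + 1)^2.
Factor degrees with multiplicity: 2 + 2 = 4.

2, 2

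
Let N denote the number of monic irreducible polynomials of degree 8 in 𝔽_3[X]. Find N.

810

x^(3^8) − x is the product of all monic irreducibles of degree dividing 8; Möbius inversion gives N = (1/8) Σ μ(8/d)·3^d.
Divisors of 8: 1, 2, 4, 8; μ(8/d) for each: 0, 0, -1, 1.
Σ = − 3^4 + 3^8 = 6480.
N = 6480/8 = 810.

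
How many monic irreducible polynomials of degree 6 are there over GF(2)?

x^(2^6) − x is the product of all monic irreducibles of degree dividing 6; Möbius inversion gives N = (1/6) Σ μ(6/d)·2^d.
Divisors of 6: 1, 2, 3, 6; μ(6/d) for each: 1, -1, -1, 1.
Σ = 2^1 − 2^2 − 2^3 + 2^6 = 54.
N = 54/6 = 9.

9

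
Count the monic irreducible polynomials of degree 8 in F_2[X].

Gauss's count: N_{2}(8) = (1/8) Σ_{d|8} μ(8/d)·2^d.
Divisors of 8: 1, 2, 4, 8; μ(8/d) for each: 0, 0, -1, 1.
Σ = − 2^4 + 2^8 = 240.
N = 240/8 = 30.

30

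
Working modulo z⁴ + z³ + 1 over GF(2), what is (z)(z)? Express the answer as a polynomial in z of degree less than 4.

z^2

Multiply in GF(2)[z]: (z)·(z) = z².
Reduced: z².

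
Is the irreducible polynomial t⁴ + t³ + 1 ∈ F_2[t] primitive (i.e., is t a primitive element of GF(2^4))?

Write f(t) = t⁴ + t³ + 1.
|GF(2^4)^×| = 2^4 − 1 = 15. Prime factorization: 15 = 3·5.
f is primitive ⇔ t has order 15 in GF(2)[t]/(f), i.e. t^(15/q) ≠ 1 for each prime q | 15.
t^(5) mod f = t³ + t + 1.
t^(3) mod f = t³.
None equal 1, so t has full order 15; f is primitive.

Yes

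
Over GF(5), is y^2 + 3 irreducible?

Yes

Write m(y) = y^2 + 3.
Check for roots in GF(5): m(0) = 3; m(1) = 4; m(2) = 2; m(3) = 2; m(4) = 4.
No roots. A degree-2 polynomial over a field with no linear factor is irreducible.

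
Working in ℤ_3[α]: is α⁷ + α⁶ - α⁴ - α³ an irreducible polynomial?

Write f(α) = α⁷ + α⁶ - α⁴ - α³.
Check for roots in ℤ_3: f(0) = 0 → root; f(1) = 0 → root; f(2) = 0 → root.
f(0) = 0, so (α) divides f(α); f is reducible.

No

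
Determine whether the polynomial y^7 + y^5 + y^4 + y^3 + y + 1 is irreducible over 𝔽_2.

Write h(y) = y^7 + y^5 + y^4 + y^3 + y + 1.
Check for roots in 𝔽_2: h(0) = 1; h(1) = 0 → root.
h(1) = 0, so (y − 1) divides h(y); h is reducible.

No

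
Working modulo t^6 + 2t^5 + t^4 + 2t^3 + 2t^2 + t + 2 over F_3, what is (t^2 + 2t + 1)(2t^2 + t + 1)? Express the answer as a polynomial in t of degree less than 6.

2t^4 + 2t^3 + 2t^2 + 1

Multiply in F_3[t]: (t^2 + 2t + 1)·(2t^2 + t + 1) = 2t^4 + 2t^3 + 2t^2 + 1.
Reduced: 2t^4 + 2t^3 + 2t^2 + 1.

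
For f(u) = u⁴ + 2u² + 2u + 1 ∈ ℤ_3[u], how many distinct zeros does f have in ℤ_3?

1

Evaluate at each of the 3 elements of ℤ_3:
f(0) = 1; f(1) = 0 → root; f(2) = 2.
Roots: {1}.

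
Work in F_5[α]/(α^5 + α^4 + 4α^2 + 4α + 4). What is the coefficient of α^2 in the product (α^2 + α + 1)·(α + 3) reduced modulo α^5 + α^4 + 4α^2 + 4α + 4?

Multiply in F_5[α]: (α^2 + α + 1)·(α + 3) = α^3 + 4α^2 + 4α + 3.
Reduced: α^3 + 4α^2 + 4α + 3.

4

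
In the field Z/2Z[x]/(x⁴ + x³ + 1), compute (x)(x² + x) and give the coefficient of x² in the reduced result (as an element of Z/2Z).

1

Multiply in Z/2Z[x]: (x)·(x² + x) = x³ + x².
Reduced: x³ + x².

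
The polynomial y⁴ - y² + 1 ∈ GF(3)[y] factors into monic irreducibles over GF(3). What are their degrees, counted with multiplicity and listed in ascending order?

2, 2

Write f(y) = y⁴ - y² + 1.
Roots in GF(3): f(0) = 1; f(1) = 1; f(2) = 1.
Complete factorization: f(y) = (y² + 1)^2.
Factor degrees with multiplicity: 2 + 2 = 4.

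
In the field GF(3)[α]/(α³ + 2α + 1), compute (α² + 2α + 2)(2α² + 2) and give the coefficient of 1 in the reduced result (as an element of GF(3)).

Multiply in GF(3)[α]: (α² + 2α + 2)·(2α² + 2) = 2α⁴ + α³ + α + 1.
Reduce using α³ ≡ α + 2 (mod α³ + 2α + 1).
Reduced: 2α².

0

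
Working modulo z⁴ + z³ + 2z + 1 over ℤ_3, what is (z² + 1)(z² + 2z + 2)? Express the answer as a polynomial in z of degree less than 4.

Multiply in ℤ_3[z]: (z² + 1)·(z² + 2z + 2) = z⁴ + 2z³ + 2z + 2.
Reduce using z⁴ ≡ 2z³ + z + 2 (mod z⁴ + z³ + 2z + 1).
Reduced: z³ + 1.

z^3 + 1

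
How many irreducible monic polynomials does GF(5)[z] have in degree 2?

10

The number of monic irreducibles of degree 2 over GF(5) is (1/2)·Σ_{d∣2} μ(2/d) 5^d.
Divisors of 2: 1, 2; μ(2/d) for each: -1, 1.
Σ = − 5^1 + 5^2 = 20.
N = 20/2 = 10.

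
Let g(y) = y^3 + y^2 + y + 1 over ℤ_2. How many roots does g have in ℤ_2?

Evaluate at each of the 2 elements of ℤ_2:
g(0) = 1; g(1) = 0 → root.
Roots: {1}.

1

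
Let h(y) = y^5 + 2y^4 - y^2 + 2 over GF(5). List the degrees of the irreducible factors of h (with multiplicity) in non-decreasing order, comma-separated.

Roots in GF(5): h(0) = 2; h(1) = 4; h(2) = 2; h(3) = 3; h(4) = 2.
Complete factorization: h(y) = (y^5 + 2y^4 - y^2 + 2).
Factor degrees with multiplicity: 5 = 5.

5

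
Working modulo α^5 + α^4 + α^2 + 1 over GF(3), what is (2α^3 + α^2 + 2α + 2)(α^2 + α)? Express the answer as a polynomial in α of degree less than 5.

α^4 + 2α^2 + 2α + 1

Multiply in GF(3)[α]: (2α^3 + α^2 + 2α + 2)·(α^2 + α) = 2α^5 + α^2 + 2α.
Reduce using α^5 ≡ 2α^4 + 2α^2 + 2 (mod α^5 + α^4 + α^2 + 1).
Reduced: α^4 + 2α^2 + 2α + 1.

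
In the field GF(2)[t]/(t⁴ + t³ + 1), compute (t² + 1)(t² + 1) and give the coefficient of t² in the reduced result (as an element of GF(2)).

Multiply in GF(2)[t]: (t² + 1)·(t² + 1) = t⁴ + 1.
Reduce using t⁴ ≡ t³ + 1 (mod t⁴ + t³ + 1).
Reduced: t³.

0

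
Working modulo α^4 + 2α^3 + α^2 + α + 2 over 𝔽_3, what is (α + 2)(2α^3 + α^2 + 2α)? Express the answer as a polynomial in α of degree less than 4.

α^3 + 2α^2 + 2α + 2

Multiply in 𝔽_3[α]: (α + 2)·(2α^3 + α^2 + 2α) = 2α^4 + 2α^3 + α^2 + α.
Reduce using α^4 ≡ α^3 + 2α^2 + 2α + 1 (mod α^4 + 2α^3 + α^2 + α + 2).
Reduced: α^3 + 2α^2 + 2α + 2.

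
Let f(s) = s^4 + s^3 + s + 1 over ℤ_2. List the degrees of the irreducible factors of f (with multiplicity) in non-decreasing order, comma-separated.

1, 1, 2

Roots in ℤ_2: f(0) = 1; f(1) = 0 → root.
Linear factors from roots: (s + 1).
Complete factorization: f(s) = (s + 1)^2·(s^2 + s + 1).
Factor degrees with multiplicity: 1 + 1 + 2 = 4.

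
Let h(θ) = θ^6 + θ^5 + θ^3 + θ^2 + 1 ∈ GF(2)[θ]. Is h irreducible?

Yes

Check for roots in GF(2): h(0) = 1; h(1) = 1.
No roots, so no linear factors.
Monic irreducibles of degree 2 over GF(2): θ^2 + θ + 1.
None of them divide h (all give nonzero remainder).
Monic irreducibles of degree 3 over GF(2): θ^3 + θ + 1, θ^3 + θ^2 + 1.
None of them divide h (all give nonzero remainder).
No irreducible factor of degree ≤ 3 exists, so h is irreducible over GF(2).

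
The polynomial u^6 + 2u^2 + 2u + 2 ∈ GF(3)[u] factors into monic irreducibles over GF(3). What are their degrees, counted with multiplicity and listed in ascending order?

Write h(u) = u^6 + 2u^2 + 2u + 2.
Roots in GF(3): h(0) = 2; h(1) = 1; h(2) = 0 → root.
Linear factors from roots: (u + 1).
Complete factorization: h(u) = (u + 1)·(u^2 + 2u + 2)·(u^3 + 2u + 1).
Factor degrees with multiplicity: 1 + 2 + 3 = 6.

1, 2, 3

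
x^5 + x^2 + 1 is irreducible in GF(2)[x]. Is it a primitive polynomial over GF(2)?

Yes

Write f(x) = x^5 + x^2 + 1.
|GF(2^5)^×| = 2^5 − 1 = 31. Prime factorization: 31 = 31.
f is primitive ⇔ x has order 31 in GF(2)[x]/(f), i.e. x^(31/q) ≠ 1 for each prime q | 31.
x^(1) mod f = x.
None equal 1, so x has full order 31; f is primitive.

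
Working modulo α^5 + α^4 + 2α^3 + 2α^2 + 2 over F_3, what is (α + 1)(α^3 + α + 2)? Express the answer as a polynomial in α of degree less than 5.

α^4 + α^3 + α^2 + 2

Multiply in F_3[α]: (α + 1)·(α^3 + α + 2) = α^4 + α^3 + α^2 + 2.
Reduced: α^4 + α^3 + α^2 + 2.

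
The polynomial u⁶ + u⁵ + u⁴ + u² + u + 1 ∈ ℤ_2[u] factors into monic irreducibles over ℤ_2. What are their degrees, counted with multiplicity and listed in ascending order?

1, 1, 1, 1, 2

Write g(u) = u⁶ + u⁵ + u⁴ + u² + u + 1.
Roots in ℤ_2: g(0) = 1; g(1) = 0 → root.
Linear factors from roots: (u + 1).
Complete factorization: g(u) = (u + 1)^4·(u² + u + 1).
Factor degrees with multiplicity: 1 + 1 + 1 + 1 + 2 = 6.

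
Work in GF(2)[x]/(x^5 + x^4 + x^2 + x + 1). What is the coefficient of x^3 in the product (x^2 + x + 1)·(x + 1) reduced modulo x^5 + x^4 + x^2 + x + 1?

Multiply in GF(2)[x]: (x^2 + x + 1)·(x + 1) = x^3 + 1.
Reduced: x^3 + 1.

1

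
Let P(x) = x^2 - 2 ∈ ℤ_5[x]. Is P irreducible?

Check for roots in ℤ_5: P(0) = 3; P(1) = 4; P(2) = 2; P(3) = 2; P(4) = 4.
No roots. A degree-2 polynomial over a field with no linear factor is irreducible.

Yes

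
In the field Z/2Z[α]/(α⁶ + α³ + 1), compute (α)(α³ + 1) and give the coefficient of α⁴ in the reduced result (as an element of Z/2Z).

Multiply in Z/2Z[α]: (α)·(α³ + 1) = α⁴ + α.
Reduced: α⁴ + α.

1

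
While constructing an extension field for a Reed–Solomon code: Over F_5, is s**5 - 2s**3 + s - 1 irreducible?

Yes

Write f(s) = s**5 - 2s**3 + s - 1.
Check for roots in F_5: f(0) = 4; f(1) = 4; f(2) = 2; f(3) = 1; f(4) = 4.
No roots, so no linear factors.
Degree-2 irreducible divisors: test the 10 monic irreducibles of degree 2 over GF(5).
None of them divide f (all give nonzero remainder).
No irreducible factor of degree ≤ 2 exists, so f is irreducible over GF(5).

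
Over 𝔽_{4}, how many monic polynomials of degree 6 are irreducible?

x^(4^6) − x is the product of all monic irreducibles of degree dividing 6; Möbius inversion gives N = (1/6) Σ μ(6/d)·4^d.
Divisors of 6: 1, 2, 3, 6; μ(6/d) for each: 1, -1, -1, 1.
Σ = 4^1 − 4^2 − 4^3 + 4^6 = 4020.
N = 4020/6 = 670.

670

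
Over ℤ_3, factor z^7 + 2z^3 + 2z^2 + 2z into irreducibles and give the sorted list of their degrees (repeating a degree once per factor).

Write g(z) = z^7 + 2z^3 + 2z^2 + 2z.
Roots in ℤ_3: g(0) = 0 → root; g(1) = 1; g(2) = 0 → root.
Linear factors from roots: (z), (z + 1).
Complete factorization: g(z) = (z)·(z + 1)·(z^2 + 2z + 2)·(z^3 + 2z + 1).
Factor degrees with multiplicity: 1 + 1 + 2 + 3 = 7.

1, 1, 2, 3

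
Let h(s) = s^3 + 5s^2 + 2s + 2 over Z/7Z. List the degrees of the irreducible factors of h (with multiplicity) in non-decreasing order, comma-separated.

1, 2

Linear factors from roots: (s + 3).
Complete factorization: h(s) = (s + 3)·(s^2 + 2s + 3).
Factor degrees with multiplicity: 1 + 2 = 3.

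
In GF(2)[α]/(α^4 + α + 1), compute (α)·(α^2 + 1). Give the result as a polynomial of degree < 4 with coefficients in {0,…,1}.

Multiply in GF(2)[α]: (α)·(α^2 + 1) = α^3 + α.
Reduced: α^3 + α.

α^3 + α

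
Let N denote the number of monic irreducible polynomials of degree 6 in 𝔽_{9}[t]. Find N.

88440

x^(9^6) − x is the product of all monic irreducibles of degree dividing 6; Möbius inversion gives N = (1/6) Σ μ(6/d)·9^d.
Divisors of 6: 1, 2, 3, 6; μ(6/d) for each: 1, -1, -1, 1.
Σ = 9^1 − 9^2 − 9^3 + 9^6 = 530640.
N = 530640/6 = 88440.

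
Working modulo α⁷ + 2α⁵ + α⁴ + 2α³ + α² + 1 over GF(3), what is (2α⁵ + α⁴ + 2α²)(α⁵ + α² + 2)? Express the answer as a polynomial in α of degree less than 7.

α^6 + α^5 + 2α^4 + 2α^3 + α

Multiply in GF(3)[α]: (2α⁵ + α⁴ + 2α²)·(α⁵ + α² + 2) = 2α¹⁰ + α⁹ + α⁷ + α⁶ + α⁵ + α⁴ + α².
Reduce using α⁷ ≡ α⁵ + 2α⁴ + α³ + 2α² + 2 (mod α⁷ + 2α⁵ + α⁴ + 2α³ + α² + 1).
Reduced: α⁶ + α⁵ + 2α⁴ + 2α³ + α.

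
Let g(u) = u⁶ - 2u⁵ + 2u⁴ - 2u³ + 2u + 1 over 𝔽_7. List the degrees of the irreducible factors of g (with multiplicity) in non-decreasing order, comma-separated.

Linear factors from roots: (u - 2).
Complete factorization: g(u) = (u - 2)·(u² + 2u + 2)·(u³ - 2u² - 3u - 2).
Factor degrees with multiplicity: 1 + 2 + 3 = 6.

1, 2, 3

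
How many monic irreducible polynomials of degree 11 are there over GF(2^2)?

381300

Gauss's count: N_{4}(11) = (1/11) Σ_{d|11} μ(11/d)·4^d.
Divisors of 11: 1, 11; μ(11/d) for each: -1, 1.
Σ = − 4^1 + 4^11 = 4194300.
N = 4194300/11 = 381300.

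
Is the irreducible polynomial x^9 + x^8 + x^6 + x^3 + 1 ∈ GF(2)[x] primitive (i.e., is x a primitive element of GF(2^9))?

Write f(x) = x^9 + x^8 + x^6 + x^3 + 1.
|GF(2^9)^×| = 2^9 − 1 = 511. Prime factorization: 511 = 7·73.
f is primitive ⇔ x has order 511 in GF(2)[x]/(f), i.e. x^(511/q) ≠ 1 for each prime q | 511.
x^(73) mod f = 1
x^(7) mod f = x^7.
Since x^(73) = 1, the order of x divides 73 < 511; not primitive.

No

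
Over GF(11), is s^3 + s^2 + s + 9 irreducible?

Write h(s) = s^3 + s^2 + s + 9.
Check each element of GF(11) for a root: h(0)=9, h(1)=1, h(2)=1, h(3)=4, h(4)=5, h(5)=10, h(6)=3, h(7)=1, h(8)=10, h(9)=3, h(10)=8.
No roots. A degree-3 polynomial over a field with no linear factor is irreducible.

Yes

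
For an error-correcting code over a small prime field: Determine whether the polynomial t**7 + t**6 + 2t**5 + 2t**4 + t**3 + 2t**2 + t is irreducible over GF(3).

Write h(t) = t**7 + t**6 + 2t**5 + 2t**4 + t**3 + 2t**2 + t.
Check for roots in GF(3): h(0) = 0 → root; h(1) = 1; h(2) = 0 → root.
h(0) = 0, so (t) divides h(t); h is reducible.

No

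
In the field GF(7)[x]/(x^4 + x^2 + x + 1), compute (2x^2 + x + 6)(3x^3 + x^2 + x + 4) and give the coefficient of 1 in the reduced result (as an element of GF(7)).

Multiply in GF(7)[x]: (2x^2 + x + 6)·(3x^3 + x^2 + x + 4) = 6x^5 + 5x^4 + x^2 + 3x + 3.
Reduce using x^4 ≡ 6x^2 + 6x + 6 (mod x^4 + x^2 + x + 1).
Reduced: x^3 + 4x^2 + 6x + 5.

5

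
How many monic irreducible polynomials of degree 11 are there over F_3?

16104

The number of monic irreducibles of degree 11 over GF(3) is (1/11)·Σ_{d∣11} μ(11/d) 3^d.
Divisors of 11: 1, 11; μ(11/d) for each: -1, 1.
Σ = − 3^1 + 3^11 = 177144.
N = 177144/11 = 16104.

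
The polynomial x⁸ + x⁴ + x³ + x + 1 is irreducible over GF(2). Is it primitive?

Write f(x) = x⁸ + x⁴ + x³ + x + 1.
|GF(2^8)^×| = 2^8 − 1 = 255. Prime factorization: 255 = 3·5·17.
f is primitive ⇔ x has order 255 in GF(2)[x]/(f), i.e. x^(255/q) ≠ 1 for each prime q | 255.
x^(85) mod f = x⁷ + x⁵ + x⁴ + x³ + x² + 1.
x^(51) mod f = 1
x^(15) mod f = x⁵ + x³ + x² + x + 1.
Since x^(51) = 1, the order of x divides 51 < 255; not primitive.

No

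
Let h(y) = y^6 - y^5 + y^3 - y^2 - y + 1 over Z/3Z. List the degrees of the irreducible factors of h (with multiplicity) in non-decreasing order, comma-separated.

1, 2, 3

Roots in Z/3Z: h(0) = 1; h(1) = 0 → root; h(2) = 2.
Linear factors from roots: (y - 1).
Complete factorization: h(y) = (y - 1)·(y^2 - y - 1)·(y^3 + y^2 - y + 1).
Factor degrees with multiplicity: 1 + 2 + 3 = 6.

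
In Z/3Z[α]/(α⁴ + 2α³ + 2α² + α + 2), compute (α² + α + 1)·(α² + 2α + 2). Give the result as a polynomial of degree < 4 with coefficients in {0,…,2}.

Multiply in Z/3Z[α]: (α² + α + 1)·(α² + 2α + 2) = α⁴ + 2α² + α + 2.
Reduce using α⁴ ≡ α³ + α² + 2α + 1 (mod α⁴ + 2α³ + 2α² + α + 2).
Reduced: α³.

α^3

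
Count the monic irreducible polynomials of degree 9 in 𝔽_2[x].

56

By the necklace-counting formula, N_2(9) = (1/9) Σ_{d|9} μ(9/d)·2^d.
Divisors of 9: 1, 3, 9; μ(9/d) for each: 0, -1, 1.
Σ = − 2^3 + 2^9 = 504.
N = 504/9 = 56.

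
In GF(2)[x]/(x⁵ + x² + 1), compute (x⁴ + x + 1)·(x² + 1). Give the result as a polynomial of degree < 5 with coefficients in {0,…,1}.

x^4 + x^2 + 1

Multiply in GF(2)[x]: (x⁴ + x + 1)·(x² + 1) = x⁶ + x⁴ + x³ + x² + x + 1.
Reduce using x⁵ ≡ x² + 1 (mod x⁵ + x² + 1).
Reduced: x⁴ + x² + 1.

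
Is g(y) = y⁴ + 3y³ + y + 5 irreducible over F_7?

Check for roots in F_7: g(0) = 5; g(1) = 3; g(2) = 5; g(3) = 2; g(4) = 2; g(5) = 2; g(6) = 2.
No roots, so no linear factors.
Degree-2 irreducible divisors: test the 21 monic irreducibles of degree 2 over GF(7).
None of them divide g (all give nonzero remainder).
No irreducible factor of degree ≤ 2 exists, so g is irreducible over GF(7).

Yes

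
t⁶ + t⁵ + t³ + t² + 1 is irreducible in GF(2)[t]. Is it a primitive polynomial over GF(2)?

Yes

Write f(t) = t⁶ + t⁵ + t³ + t² + 1.
|GF(2^6)^×| = 2^6 − 1 = 63. Prime factorization: 63 = 3^2·7.
f is primitive ⇔ t has order 63 in GF(2)[t]/(f), i.e. t^(63/q) ≠ 1 for each prime q | 63.
t^(21) mod f = t⁴ + t² + t + 1.
t^(9) mod f = t² + t.
None equal 1, so t has full order 63; f is primitive.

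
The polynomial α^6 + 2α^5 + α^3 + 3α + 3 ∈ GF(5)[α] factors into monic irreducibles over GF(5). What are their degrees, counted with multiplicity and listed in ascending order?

1, 1, 2, 2

Write g(α) = α^6 + 2α^5 + α^3 + 3α + 3.
Roots in GF(5): g(0) = 3; g(1) = 0 → root; g(2) = 0 → root; g(3) = 4; g(4) = 3.
Linear factors from roots: (α + 4), (α + 3).
Complete factorization: g(α) = (α + 3)·(α + 4)·(α^2 + α + 2)·(α^2 + 4α + 2).
Factor degrees with multiplicity: 1 + 1 + 2 + 2 = 6.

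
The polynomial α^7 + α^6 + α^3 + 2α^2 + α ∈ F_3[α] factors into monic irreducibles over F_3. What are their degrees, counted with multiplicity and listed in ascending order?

1, 1, 1, 1, 3

Write g(α) = α^7 + α^6 + α^3 + 2α^2 + α.
Roots in F_3: g(0) = 0 → root; g(1) = 0 → root; g(2) = 0 → root.
Linear factors from roots: (α), (α + 2), (α + 1).
Complete factorization: g(α) = (α)·(α + 1)·(α + 2)^2·(α^3 + 2α^2 + 1).
Factor degrees with multiplicity: 1 + 1 + 1 + 1 + 3 = 7.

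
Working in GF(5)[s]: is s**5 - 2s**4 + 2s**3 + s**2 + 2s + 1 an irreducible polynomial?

Write m(s) = s**5 - 2s**4 + 2s**3 + s**2 + 2s + 1.
Check for roots in GF(5): m(0) = 1; m(1) = 0 → root; m(2) = 0 → root; m(3) = 1; m(4) = 0 → root.
m(1) = 0, so (s − 1) divides m(s); m is reducible.

No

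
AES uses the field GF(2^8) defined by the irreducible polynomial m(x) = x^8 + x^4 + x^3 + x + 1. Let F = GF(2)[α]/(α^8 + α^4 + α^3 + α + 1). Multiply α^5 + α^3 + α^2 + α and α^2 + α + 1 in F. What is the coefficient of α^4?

0

Multiply in GF(2)[α]: (α^5 + α^3 + α^2 + α)·(α^2 + α + 1) = α^7 + α^6 + α^3 + α.
Reduced: α^7 + α^6 + α^3 + α.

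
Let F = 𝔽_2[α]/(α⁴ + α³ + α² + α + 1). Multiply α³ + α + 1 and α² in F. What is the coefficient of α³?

1

Multiply in 𝔽_2[α]: (α³ + α + 1)·(α²) = α⁵ + α³ + α².
Reduce using α⁴ ≡ α³ + α² + α + 1 (mod α⁴ + α³ + α² + α + 1).
Reduced: α³ + α² + 1.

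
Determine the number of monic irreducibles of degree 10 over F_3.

x^(3^10) − x is the product of all monic irreducibles of degree dividing 10; Möbius inversion gives N = (1/10) Σ μ(10/d)·3^d.
Divisors of 10: 1, 2, 5, 10; μ(10/d) for each: 1, -1, -1, 1.
Σ = 3^1 − 3^2 − 3^5 + 3^10 = 58800.
N = 58800/10 = 5880.

5880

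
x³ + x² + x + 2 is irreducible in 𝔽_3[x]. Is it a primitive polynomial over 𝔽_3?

No

Write f(x) = x³ + x² + x + 2.
|GF(3^3)^×| = 3^3 − 1 = 26. Prime factorization: 26 = 2·13.
f is primitive ⇔ x has order 26 in GF(3)[x]/(f), i.e. x^(26/q) ≠ 1 for each prime q | 26.
x^(13) mod f = 1
x^(2) mod f = x².
Since x^(13) = 1, the order of x divides 13 < 26; not primitive.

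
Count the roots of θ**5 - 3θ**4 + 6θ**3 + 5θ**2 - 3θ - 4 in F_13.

Write f(θ) = θ**5 - 3θ**4 + 6θ**3 + 5θ**2 - 3θ - 4.
Evaluate at each of the 13 elements of F_13:
f(0) = 9; f(1) = 2; f(2) = 3; f(3) = 12; f(4) = 2; f(5) = 0 → root; f(6) = 12; f(7) = 0 → root; f(8) = 2; f(9) = 5; f(10) = 0 → root; f(11) = 11; f(12) = 7.
Roots: {5, 7, 10}.

3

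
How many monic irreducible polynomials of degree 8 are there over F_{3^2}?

5380020

By the necklace-counting formula, N_9(8) = (1/8) Σ_{d|8} μ(8/d)·9^d.
Divisors of 8: 1, 2, 4, 8; μ(8/d) for each: 0, 0, -1, 1.
Σ = − 9^4 + 9^8 = 43040160.
N = 43040160/8 = 5380020.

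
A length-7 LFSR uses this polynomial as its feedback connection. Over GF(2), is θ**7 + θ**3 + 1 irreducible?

Write P(θ) = θ**7 + θ**3 + 1.
Check for roots in GF(2): P(0) = 1; P(1) = 1.
No roots, so no linear factors.
Monic irreducibles of degree 2 over GF(2): θ**2 + θ + 1.
None of them divide P (all give nonzero remainder).
Monic irreducibles of degree 3 over GF(2): θ**3 + θ + 1, θ**3 + θ**2 + 1.
None of them divide P (all give nonzero remainder).
No irreducible factor of degree ≤ 3 exists, so P is irreducible over GF(2).

Yes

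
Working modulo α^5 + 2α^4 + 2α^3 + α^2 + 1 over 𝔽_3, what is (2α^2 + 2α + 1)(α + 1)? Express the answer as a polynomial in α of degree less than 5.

Multiply in 𝔽_3[α]: (2α^2 + 2α + 1)·(α + 1) = 2α^3 + α^2 + 1.
Reduced: 2α^3 + α^2 + 1.

2α^3 + α^2 + 1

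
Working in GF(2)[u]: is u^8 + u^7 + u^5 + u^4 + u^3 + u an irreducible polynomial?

Write h(u) = u^8 + u^7 + u^5 + u^4 + u^3 + u.
Check for roots in GF(2): h(0) = 0 → root; h(1) = 0 → root.
h(0) = 0, so (u) divides h(u); h is reducible.

No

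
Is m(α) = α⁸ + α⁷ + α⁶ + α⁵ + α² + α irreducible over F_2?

No

Check for roots in F_2: m(0) = 0 → root; m(1) = 0 → root.
m(0) = 0, so (α) divides m(α); m is reducible.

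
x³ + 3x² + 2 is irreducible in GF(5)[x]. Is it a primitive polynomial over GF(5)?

Write f(x) = x³ + 3x² + 2.
|GF(5^3)^×| = 5^3 − 1 = 124. Prime factorization: 124 = 2^2·31.
f is primitive ⇔ x has order 124 in GF(5)[x]/(f), i.e. x^(124/q) ≠ 1 for each prime q | 124.
x^(62) mod f = 4.
x^(4) mod f = 4x² + 3x + 1.
None equal 1, so x has full order 124; f is primitive.

Yes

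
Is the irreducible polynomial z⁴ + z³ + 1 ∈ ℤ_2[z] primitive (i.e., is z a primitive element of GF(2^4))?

Yes

Write f(z) = z⁴ + z³ + 1.
|GF(2^4)^×| = 2^4 − 1 = 15. Prime factorization: 15 = 3·5.
f is primitive ⇔ z has order 15 in GF(2)[z]/(f), i.e. z^(15/q) ≠ 1 for each prime q | 15.
z^(5) mod f = z³ + z + 1.
z^(3) mod f = z³.
None equal 1, so z has full order 15; f is primitive.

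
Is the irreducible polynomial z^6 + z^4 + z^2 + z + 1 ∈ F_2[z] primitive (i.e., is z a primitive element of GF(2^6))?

Write f(z) = z^6 + z^4 + z^2 + z + 1.
|GF(2^6)^×| = 2^6 − 1 = 63. Prime factorization: 63 = 3^2·7.
f is primitive ⇔ z has order 63 in GF(2)[z]/(f), i.e. z^(63/q) ≠ 1 for each prime q | 63.
z^(21) mod f = 1
z^(9) mod f = z^4 + z^2 + z.
Since z^(21) = 1, the order of z divides 21 < 63; not primitive.

No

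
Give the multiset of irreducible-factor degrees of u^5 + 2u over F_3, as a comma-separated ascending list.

Write f(u) = u^5 + 2u.
Roots in F_3: f(0) = 0 → root; f(1) = 0 → root; f(2) = 0 → root.
Linear factors from roots: (u), (u + 2), (u + 1).
Complete factorization: f(u) = (u)·(u + 1)·(u + 2)·(u^2 + 1).
Factor degrees with multiplicity: 1 + 1 + 1 + 2 = 5.

1, 1, 1, 2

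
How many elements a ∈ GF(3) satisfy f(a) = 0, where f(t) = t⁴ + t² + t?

2

Evaluate at each of the 3 elements of GF(3):
f(0) = 0 → root; f(1) = 0 → root; f(2) = 1.
Roots: {0, 1}.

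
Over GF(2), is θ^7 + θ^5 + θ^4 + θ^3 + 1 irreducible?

Yes

Write m(θ) = θ^7 + θ^5 + θ^4 + θ^3 + 1.
Check for roots in GF(2): m(0) = 1; m(1) = 1.
No roots, so no linear factors.
Monic irreducibles of degree 2 over GF(2): θ^2 + θ + 1.
None of them divide m (all give nonzero remainder).
Monic irreducibles of degree 3 over GF(2): θ^3 + θ + 1, θ^3 + θ^2 + 1.
None of them divide m (all give nonzero remainder).
No irreducible factor of degree ≤ 3 exists, so m is irreducible over GF(2).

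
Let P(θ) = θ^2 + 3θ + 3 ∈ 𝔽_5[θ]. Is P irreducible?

Yes

Check for roots in 𝔽_5: P(0) = 3; P(1) = 2; P(2) = 3; P(3) = 1; P(4) = 1.
No roots. A degree-2 polynomial over a field with no linear factor is irreducible.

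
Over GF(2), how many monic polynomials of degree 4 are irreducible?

Gauss's count: N_{2}(4) = (1/4) Σ_{d|4} μ(4/d)·2^d.
Divisors of 4: 1, 2, 4; μ(4/d) for each: 0, -1, 1.
Σ = − 2^2 + 2^4 = 12.
N = 12/4 = 3.

3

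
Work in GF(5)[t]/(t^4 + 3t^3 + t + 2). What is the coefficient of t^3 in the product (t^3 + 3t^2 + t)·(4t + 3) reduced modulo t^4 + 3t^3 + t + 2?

3

Multiply in GF(5)[t]: (t^3 + 3t^2 + t)·(4t + 3) = 4t^4 + 3t^2 + 3t.
Reduce using t^4 ≡ 2t^3 + 4t + 3 (mod t^4 + 3t^3 + t + 2).
Reduced: 3t^3 + 3t^2 + 4t + 2.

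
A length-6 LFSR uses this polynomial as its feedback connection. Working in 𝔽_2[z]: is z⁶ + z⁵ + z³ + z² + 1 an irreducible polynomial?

Write P(z) = z⁶ + z⁵ + z³ + z² + 1.
Check for roots in 𝔽_2: P(0) = 1; P(1) = 1.
No roots, so no linear factors.
Monic irreducibles of degree 2 over GF(2): z² + z + 1.
None of them divide P (all give nonzero remainder).
Monic irreducibles of degree 3 over GF(2): z³ + z + 1, z³ + z² + 1.
None of them divide P (all give nonzero remainder).
No irreducible factor of degree ≤ 3 exists, so P is irreducible over GF(2).

Yes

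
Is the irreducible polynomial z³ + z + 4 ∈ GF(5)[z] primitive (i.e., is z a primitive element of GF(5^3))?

Write f(z) = z³ + z + 4.
|GF(5^3)^×| = 5^3 − 1 = 124. Prime factorization: 124 = 2^2·31.
f is primitive ⇔ z has order 124 in GF(5)[z]/(f), i.e. z^(124/q) ≠ 1 for each prime q | 124.
z^(62) mod f = 1
z^(4) mod f = 4z² + z.
Since z^(62) = 1, the order of z divides 62 < 124; not primitive.

No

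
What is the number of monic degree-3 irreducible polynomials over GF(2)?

Gauss's count: N_{2}(3) = (1/3) Σ_{d|3} μ(3/d)·2^d.
Divisors of 3: 1, 3; μ(3/d) for each: -1, 1.
Σ = − 2^1 + 2^3 = 6.
N = 6/3 = 2.

2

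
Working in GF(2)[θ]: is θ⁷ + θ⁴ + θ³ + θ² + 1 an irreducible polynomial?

Yes

Write g(θ) = θ⁷ + θ⁴ + θ³ + θ² + 1.
Check for roots in GF(2): g(0) = 1; g(1) = 1.
No roots, so no linear factors.
Monic irreducibles of degree 2 over GF(2): θ² + θ + 1.
None of them divide g (all give nonzero remainder).
Monic irreducibles of degree 3 over GF(2): θ³ + θ + 1, θ³ + θ² + 1.
None of them divide g (all give nonzero remainder).
No irreducible factor of degree ≤ 3 exists, so g is irreducible over GF(2).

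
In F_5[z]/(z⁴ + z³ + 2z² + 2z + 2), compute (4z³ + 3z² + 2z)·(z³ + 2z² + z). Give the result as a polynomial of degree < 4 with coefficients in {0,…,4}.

3z^3 + z^2 + 2z + 1

Multiply in F_5[z]: (4z³ + 3z² + 2z)·(z³ + 2z² + z) = 4z⁶ + z⁵ + 2z⁴ + 2z³ + 2z².
Reduce using z⁴ ≡ 4z³ + 3z² + 3z + 3 (mod z⁴ + z³ + 2z² + 2z + 2).
Reduced: 3z³ + z² + 2z + 1.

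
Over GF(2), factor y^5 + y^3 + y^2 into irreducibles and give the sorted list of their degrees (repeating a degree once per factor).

Write f(y) = y^5 + y^3 + y^2.
Roots in GF(2): f(0) = 0 → root; f(1) = 1.
Linear factors from roots: (y).
Complete factorization: f(y) = (y)^2·(y^3 + y + 1).
Factor degrees with multiplicity: 1 + 1 + 3 = 5.

1, 1, 3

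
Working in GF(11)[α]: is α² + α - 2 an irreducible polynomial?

Write h(α) = α² + α - 2.
Check each element of GF(11) for a root: h(0)=9, h(1)=0, h(2)=4, h(3)=10, h(4)=7, h(5)=6, h(6)=7, h(7)=10, h(8)=4, h(9)=0, h(10)=9.
h(1) = 0, so (α − 1) divides h(α); h is reducible.

No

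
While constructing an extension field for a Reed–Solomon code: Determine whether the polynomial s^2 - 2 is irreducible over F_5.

Yes

Write P(s) = s^2 - 2.
Check for roots in F_5: P(0) = 3; P(1) = 4; P(2) = 2; P(3) = 2; P(4) = 4.
No roots. A degree-2 polynomial over a field with no linear factor is irreducible.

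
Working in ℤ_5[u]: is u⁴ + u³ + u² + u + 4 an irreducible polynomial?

Yes

Write P(u) = u⁴ + u³ + u² + u + 4.
Check for roots in ℤ_5: P(0) = 4; P(1) = 3; P(2) = 4; P(3) = 4; P(4) = 4.
No roots, so no linear factors.
Degree-2 irreducible divisors: test the 10 monic irreducibles of degree 2 over GF(5).
None of them divide P (all give nonzero remainder).
No irreducible factor of degree ≤ 2 exists, so P is irreducible over GF(5).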